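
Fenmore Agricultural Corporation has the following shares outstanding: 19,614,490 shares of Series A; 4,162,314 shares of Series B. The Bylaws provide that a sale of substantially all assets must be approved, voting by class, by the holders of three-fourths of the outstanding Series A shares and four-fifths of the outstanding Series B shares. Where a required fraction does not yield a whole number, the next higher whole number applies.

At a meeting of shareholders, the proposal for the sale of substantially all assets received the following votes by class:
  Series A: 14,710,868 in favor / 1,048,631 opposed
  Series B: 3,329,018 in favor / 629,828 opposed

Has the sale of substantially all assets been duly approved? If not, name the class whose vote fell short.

Not approved — the Series B shares did not give the required vote.

Series A: 3/4 of 19614490 = 14710867.50, rounded up to 14710868; 14,710,868 required, 14,710,868 in favor — approved.
Series B: 4/5 of 4162314 = 3329851.20, rounded up to 3329852; 3,329,852 required, 3,329,018 in favor — not approved.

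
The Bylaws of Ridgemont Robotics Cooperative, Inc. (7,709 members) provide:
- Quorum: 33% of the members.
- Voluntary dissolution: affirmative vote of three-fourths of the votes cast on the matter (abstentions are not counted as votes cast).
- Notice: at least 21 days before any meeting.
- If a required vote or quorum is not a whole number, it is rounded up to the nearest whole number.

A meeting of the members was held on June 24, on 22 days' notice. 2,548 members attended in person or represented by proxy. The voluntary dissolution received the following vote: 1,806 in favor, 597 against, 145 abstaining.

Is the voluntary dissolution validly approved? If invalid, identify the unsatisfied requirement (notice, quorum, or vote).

Notice: 22 days given; 21 required. Satisfied.
Quorum: 33% of 7,709 = 2,543.97, rounded up to 2,544; 2,548 present. Satisfied.
Vote: requires three-fourths of the votes cast (2,548 − 145 abstaining = 2,403); 3/4 of 2403 = 1802.25, rounded up to 1803, so 1,803 needed; 1,806 in favor. Satisfied.

Valid — all requirements satisfied.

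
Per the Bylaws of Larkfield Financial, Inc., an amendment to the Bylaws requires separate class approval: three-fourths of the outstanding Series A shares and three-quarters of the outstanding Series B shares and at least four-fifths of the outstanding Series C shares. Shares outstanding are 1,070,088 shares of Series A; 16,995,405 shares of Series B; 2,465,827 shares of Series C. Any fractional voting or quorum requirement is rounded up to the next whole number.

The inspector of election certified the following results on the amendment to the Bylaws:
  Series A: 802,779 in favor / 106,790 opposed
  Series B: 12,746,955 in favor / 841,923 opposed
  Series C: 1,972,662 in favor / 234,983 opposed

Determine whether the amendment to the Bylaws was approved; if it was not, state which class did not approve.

Approved — every class gave the required vote.

Series A: 3/4 of 1070088 = 802566; 802,566 required, 802,779 in favor — approved.
Series B: 3/4 of 16995405 = 12746553.75, rounded up to 12746554; 12,746,554 required, 12,746,955 in favor — approved.
Series C: 4/5 of 2465827 = 1972661.60, rounded up to 1972662; 1,972,662 required, 1,972,662 in favor — approved.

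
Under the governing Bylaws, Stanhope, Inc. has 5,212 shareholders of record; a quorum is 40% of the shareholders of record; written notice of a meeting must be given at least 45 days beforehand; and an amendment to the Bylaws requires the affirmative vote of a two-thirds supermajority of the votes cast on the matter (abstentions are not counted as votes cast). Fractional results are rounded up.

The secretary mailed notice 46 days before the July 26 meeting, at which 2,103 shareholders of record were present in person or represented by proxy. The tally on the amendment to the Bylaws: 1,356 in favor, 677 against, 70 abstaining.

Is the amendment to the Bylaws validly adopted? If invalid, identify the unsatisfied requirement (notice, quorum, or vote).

Notice: 46 days given; 45 required. Satisfied.
Quorum: 40% of 5,212 = 2,084.80, rounded up to 2,085; 2,103 present. Satisfied.
Vote: requires two-thirds of the votes cast (2,103 − 70 abstaining = 2,033); 2/3 of 2033 = 1355.33, rounded up to 1356, so 1,356 needed; 1,356 in favor. Satisfied.

Valid — all requirements satisfied.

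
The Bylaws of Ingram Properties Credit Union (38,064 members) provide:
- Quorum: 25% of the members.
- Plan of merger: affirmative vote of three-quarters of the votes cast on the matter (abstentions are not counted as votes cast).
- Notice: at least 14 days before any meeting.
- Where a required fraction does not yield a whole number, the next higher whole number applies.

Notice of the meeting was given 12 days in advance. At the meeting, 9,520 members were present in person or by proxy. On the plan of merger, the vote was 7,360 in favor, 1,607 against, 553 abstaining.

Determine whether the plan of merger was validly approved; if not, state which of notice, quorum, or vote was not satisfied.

Invalid — notice requirement not satisfied.

Notice: 12 days given; 14 required. Not satisfied.
Quorum: 25% of 38,064 = 9,516; 9,520 present. Satisfied.
Vote: requires three-fourths of the votes cast (9,520 − 553 abstaining = 8,967); 3/4 of 8967 = 6725.25, rounded up to 6726, so 6,726 needed; 7,360 in favor. Satisfied.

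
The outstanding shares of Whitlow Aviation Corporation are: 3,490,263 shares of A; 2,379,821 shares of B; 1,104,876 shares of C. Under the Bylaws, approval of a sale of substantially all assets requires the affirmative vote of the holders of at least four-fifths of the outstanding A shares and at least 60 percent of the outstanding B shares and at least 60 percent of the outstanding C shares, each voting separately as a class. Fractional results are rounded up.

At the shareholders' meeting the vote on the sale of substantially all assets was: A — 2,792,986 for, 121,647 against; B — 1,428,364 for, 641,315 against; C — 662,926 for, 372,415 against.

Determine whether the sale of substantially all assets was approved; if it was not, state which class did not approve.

Approved — every class gave the required vote.

A: 4/5 of 3490263 = 2792210.40, rounded up to 2792211; 2,792,211 required, 2,792,986 in favor — approved.
B: 3/5 of 2379821 = 1427892.60, rounded up to 1427893; 1,427,893 required, 1,428,364 in favor — approved.
C: 3/5 of 1104876 = 662925.60, rounded up to 662926; 662,926 required, 662,926 in favor — approved.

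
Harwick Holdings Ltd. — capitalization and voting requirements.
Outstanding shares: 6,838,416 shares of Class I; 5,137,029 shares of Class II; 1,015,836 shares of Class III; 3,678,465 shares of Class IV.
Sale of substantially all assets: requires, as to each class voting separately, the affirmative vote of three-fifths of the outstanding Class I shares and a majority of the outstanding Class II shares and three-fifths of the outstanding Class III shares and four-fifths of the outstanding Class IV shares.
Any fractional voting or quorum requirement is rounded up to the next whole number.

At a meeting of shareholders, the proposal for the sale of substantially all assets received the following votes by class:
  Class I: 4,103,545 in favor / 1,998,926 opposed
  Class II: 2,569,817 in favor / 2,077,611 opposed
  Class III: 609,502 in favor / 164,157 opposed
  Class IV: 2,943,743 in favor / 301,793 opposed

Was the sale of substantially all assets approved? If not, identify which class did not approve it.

Class I: 3/5 of 6838416 = 4103049.60, rounded up to 4103050; 4,103,050 required, 4,103,545 in favor — approved.
Class II: a majority of 5137029 is 2568515; 2,568,515 required, 2,569,817 in favor — approved.
Class III: 3/5 of 1015836 = 609501.60, rounded up to 609502; 609,502 required, 609,502 in favor — approved.
Class IV: 4/5 of 3678465 = 2942772; 2,942,772 required, 2,943,743 in favor — approved.

Approved — every class gave the required vote.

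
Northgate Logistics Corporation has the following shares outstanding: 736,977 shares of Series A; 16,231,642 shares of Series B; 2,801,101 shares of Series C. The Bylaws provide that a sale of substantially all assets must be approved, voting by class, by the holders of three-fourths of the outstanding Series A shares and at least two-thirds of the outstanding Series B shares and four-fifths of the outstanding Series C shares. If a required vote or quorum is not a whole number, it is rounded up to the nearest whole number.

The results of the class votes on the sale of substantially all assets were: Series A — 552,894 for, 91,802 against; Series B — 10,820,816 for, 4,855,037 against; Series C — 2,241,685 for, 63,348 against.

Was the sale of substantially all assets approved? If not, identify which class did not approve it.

Series A: 3/4 of 736977 = 552732.75, rounded up to 552733; 552,733 required, 552,894 in favor — approved.
Series B: 2/3 of 16231642 = 10821094.67, rounded up to 10821095; 10,821,095 required, 10,820,816 in favor — not approved.
Series C: 4/5 of 2801101 = 2240880.80, rounded up to 2240881; 2,240,881 required, 2,241,685 in favor — approved.

Not approved — the Series B shares did not give the required vote.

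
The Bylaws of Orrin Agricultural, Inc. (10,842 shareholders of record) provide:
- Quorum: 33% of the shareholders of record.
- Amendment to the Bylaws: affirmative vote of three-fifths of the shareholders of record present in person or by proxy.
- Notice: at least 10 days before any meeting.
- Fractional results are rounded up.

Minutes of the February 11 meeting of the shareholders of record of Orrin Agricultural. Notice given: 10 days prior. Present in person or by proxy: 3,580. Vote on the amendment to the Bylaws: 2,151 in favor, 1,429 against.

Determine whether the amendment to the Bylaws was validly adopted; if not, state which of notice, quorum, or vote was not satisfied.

Notice: 10 days given; 10 required. Satisfied.
Quorum: 33% of 10,842 = 3,577.86, rounded up to 3,578; 3,580 present. Satisfied.
Vote: requires three-fifths of those present (3,580); 3/5 of 3580 = 2148, so 2,148 needed; 2,151 in favor. Satisfied.

Valid — all requirements satisfied.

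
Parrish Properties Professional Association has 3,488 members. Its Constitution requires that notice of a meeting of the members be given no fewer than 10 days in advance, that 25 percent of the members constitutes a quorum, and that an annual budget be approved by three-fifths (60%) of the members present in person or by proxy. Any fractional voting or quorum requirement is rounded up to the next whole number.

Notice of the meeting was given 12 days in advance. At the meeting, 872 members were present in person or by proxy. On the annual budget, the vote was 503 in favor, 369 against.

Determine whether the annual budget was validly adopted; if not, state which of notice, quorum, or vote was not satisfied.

Invalid — vote requirement not satisfied.

Notice: 12 days given; 10 required. Satisfied.
Quorum: 25% of 3,488 = 872; 872 present. Satisfied.
Vote: requires three-fifths of those present (872); 3/5 of 872 = 523.20, rounded up to 524, so 524 needed; 503 in favor. Not satisfied.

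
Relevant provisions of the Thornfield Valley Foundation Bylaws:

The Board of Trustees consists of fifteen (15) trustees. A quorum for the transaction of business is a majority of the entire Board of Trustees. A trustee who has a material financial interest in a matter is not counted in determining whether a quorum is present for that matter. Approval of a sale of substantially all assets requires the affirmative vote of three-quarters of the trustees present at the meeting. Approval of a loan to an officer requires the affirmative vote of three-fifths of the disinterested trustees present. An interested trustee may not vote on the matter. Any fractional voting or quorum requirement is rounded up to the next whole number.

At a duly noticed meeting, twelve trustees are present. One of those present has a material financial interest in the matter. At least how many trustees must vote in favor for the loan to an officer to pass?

The loan to an officer requires three-fifths of the disinterested trustees present (12 − 1 = 11).
3/5 of 11 = 6.60, rounded up to 7.

7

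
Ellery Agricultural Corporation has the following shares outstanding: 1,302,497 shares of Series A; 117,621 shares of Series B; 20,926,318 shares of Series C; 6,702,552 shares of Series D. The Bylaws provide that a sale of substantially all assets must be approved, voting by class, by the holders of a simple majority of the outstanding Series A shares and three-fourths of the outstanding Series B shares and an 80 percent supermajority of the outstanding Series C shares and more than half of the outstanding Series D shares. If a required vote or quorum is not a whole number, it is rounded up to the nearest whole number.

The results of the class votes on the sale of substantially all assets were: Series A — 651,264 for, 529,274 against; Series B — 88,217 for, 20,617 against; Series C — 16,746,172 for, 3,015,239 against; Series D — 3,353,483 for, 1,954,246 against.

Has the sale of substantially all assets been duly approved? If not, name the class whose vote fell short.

Approved — every class gave the required vote.

Series A: a majority of 1302497 is 651249; 651,249 required, 651,264 in favor — approved.
Series B: 3/4 of 117621 = 88215.75, rounded up to 88216; 88,216 required, 88,217 in favor — approved.
Series C: 4/5 of 20926318 = 16741054.40, rounded up to 16741055; 16,741,055 required, 16,746,172 in favor — approved.
Series D: a majority of 6702552 is 3351277; 3,351,277 required, 3,353,483 in favor — approved.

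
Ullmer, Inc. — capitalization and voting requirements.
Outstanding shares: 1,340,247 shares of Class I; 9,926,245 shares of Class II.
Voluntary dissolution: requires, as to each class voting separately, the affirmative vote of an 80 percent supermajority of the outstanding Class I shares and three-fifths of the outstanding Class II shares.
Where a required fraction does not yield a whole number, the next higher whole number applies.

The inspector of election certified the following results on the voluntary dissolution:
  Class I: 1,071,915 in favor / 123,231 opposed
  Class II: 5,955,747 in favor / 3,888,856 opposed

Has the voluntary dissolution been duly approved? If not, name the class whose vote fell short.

Not approved — the Class I shares did not give the required vote.

Class I: 4/5 of 1340247 = 1072197.60, rounded up to 1072198; 1,072,198 required, 1,071,915 in favor — not approved.
Class II: 3/5 of 9926245 = 5955747; 5,955,747 required, 5,955,747 in favor — approved.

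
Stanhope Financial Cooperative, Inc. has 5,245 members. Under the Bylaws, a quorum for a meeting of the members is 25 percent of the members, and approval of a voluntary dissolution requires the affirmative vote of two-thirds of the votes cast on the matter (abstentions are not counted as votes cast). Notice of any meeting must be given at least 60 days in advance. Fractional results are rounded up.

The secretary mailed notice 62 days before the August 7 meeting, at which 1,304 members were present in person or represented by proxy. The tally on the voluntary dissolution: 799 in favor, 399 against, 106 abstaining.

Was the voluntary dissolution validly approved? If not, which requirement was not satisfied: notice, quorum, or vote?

Notice: 62 days given; 60 required. Satisfied.
Quorum: 25% of 5,245 = 1,311.25, rounded up to 1,312; 1,304 present. Not satisfied.
Vote: requires two-thirds of the votes cast (1,304 − 106 abstaining = 1,198); 2/3 of 1198 = 798.67, rounded up to 799, so 799 needed; 799 in favor. Satisfied.

Invalid — quorum requirement not satisfied.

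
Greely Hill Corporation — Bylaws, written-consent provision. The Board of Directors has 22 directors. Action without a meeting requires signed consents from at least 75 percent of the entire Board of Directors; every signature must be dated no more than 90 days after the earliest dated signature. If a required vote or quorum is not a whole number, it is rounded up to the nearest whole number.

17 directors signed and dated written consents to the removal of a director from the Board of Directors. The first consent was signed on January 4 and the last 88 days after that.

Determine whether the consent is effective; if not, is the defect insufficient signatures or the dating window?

Effective — both the signature and dating-window requirements are satisfied.

Signatures required: at least 75 percent of 22 — 3/4 of 22 = 16.50, rounded up to 17, so 17 needed; 17 signed. Sufficient.
Dating window: the latest signature is 88 days after the earliest; the limit is 90 days. Within the window.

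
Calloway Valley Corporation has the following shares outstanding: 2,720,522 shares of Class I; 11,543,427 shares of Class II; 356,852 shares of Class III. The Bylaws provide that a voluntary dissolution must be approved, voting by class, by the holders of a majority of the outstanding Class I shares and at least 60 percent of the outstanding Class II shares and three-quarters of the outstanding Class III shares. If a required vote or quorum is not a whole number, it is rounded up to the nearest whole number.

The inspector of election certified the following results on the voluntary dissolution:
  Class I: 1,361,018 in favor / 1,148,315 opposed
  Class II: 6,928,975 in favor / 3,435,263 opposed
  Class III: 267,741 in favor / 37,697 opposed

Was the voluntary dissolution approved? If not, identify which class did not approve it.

Approved — every class gave the required vote.

Class I: a majority of 2720522 is 1360262; 1,360,262 required, 1,361,018 in favor — approved.
Class II: 3/5 of 11543427 = 6926056.20, rounded up to 6926057; 6,926,057 required, 6,928,975 in favor — approved.
Class III: 3/4 of 356852 = 267639; 267,639 required, 267,741 in favor — approved.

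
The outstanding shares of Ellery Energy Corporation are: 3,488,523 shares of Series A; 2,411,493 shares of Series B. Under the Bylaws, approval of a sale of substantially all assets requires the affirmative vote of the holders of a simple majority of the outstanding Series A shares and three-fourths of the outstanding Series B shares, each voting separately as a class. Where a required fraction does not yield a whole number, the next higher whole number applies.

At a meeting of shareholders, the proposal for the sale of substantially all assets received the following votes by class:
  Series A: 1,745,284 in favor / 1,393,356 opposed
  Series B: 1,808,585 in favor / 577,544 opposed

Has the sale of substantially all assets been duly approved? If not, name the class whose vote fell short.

Not approved — the Series B shares did not give the required vote.

Series A: a majority of 3488523 is 1744262; 1,744,262 required, 1,745,284 in favor — approved.
Series B: 3/4 of 2411493 = 1808619.75, rounded up to 1808620; 1,808,620 required, 1,808,585 in favor — not approved.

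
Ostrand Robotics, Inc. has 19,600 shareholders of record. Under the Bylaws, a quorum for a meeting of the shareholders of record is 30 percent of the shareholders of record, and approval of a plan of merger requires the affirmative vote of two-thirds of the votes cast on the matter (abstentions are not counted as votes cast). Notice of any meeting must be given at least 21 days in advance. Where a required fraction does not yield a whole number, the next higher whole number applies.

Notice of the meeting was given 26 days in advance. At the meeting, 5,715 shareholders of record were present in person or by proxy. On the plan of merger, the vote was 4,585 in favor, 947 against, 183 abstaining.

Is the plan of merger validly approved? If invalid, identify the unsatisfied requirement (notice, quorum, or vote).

Notice: 26 days given; 21 required. Satisfied.
Quorum: 30% of 19,600 = 5,880; 5,715 present. Not satisfied.
Vote: requires two-thirds of the votes cast (5,715 − 183 abstaining = 5,532); 2/3 of 5532 = 3688, so 3,688 needed; 4,585 in favor. Satisfied.

Invalid — quorum requirement not satisfied.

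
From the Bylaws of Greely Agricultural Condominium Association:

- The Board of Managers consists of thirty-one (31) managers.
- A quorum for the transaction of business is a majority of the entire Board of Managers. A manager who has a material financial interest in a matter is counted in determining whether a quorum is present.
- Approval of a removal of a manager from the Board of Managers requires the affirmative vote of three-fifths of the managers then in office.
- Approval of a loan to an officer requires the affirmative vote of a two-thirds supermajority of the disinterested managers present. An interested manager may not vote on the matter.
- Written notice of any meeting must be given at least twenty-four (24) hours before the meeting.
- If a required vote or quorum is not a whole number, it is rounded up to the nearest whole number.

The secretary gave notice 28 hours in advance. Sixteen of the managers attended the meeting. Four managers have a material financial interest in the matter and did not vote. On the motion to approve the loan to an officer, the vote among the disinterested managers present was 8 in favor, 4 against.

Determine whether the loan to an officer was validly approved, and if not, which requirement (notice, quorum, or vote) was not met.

Valid — all requirements satisfied.

Notice: 28 hours given; 24 required (28 ≥ 24). Satisfied.
Quorum: 16 present (interested managers count toward quorum); quorum is 16. Satisfied.
Vote: the loan to an officer requires two-thirds of the disinterested managers present (16 − 4 = 12). 2/3 of 12 = 8, so 8 affirmative votes are needed; 8 voted in favor. Satisfied.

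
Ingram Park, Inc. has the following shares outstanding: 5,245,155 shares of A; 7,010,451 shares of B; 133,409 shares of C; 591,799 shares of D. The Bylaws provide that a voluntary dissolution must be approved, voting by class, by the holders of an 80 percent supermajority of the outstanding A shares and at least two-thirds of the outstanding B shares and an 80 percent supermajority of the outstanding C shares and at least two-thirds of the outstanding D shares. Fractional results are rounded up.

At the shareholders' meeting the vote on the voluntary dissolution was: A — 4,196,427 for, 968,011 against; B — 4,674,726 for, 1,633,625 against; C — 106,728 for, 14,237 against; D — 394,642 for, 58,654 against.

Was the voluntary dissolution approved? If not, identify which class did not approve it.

Approved — every class gave the required vote.

A: 4/5 of 5245155 = 4196124; 4,196,124 required, 4,196,427 in favor — approved.
B: 2/3 of 7010451 = 4673634; 4,673,634 required, 4,674,726 in favor — approved.
C: 4/5 of 133409 = 106727.20, rounded up to 106728; 106,728 required, 106,728 in favor — approved.
D: 2/3 of 591799 = 394532.67, rounded up to 394533; 394,533 required, 394,642 in favor — approved.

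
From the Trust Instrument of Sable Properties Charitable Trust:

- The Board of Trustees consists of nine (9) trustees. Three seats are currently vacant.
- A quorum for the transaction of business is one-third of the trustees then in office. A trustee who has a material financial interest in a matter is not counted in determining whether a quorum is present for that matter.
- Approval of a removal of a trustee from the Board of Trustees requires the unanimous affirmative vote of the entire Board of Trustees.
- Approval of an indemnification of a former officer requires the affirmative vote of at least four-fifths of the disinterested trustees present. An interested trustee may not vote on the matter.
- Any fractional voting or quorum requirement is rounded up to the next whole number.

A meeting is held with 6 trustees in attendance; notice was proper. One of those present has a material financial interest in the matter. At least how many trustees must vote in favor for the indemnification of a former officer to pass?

4

The indemnification of a former officer requires four-fifths of the disinterested trustees present (6 − 1 = 5).
4/5 of 5 = 4.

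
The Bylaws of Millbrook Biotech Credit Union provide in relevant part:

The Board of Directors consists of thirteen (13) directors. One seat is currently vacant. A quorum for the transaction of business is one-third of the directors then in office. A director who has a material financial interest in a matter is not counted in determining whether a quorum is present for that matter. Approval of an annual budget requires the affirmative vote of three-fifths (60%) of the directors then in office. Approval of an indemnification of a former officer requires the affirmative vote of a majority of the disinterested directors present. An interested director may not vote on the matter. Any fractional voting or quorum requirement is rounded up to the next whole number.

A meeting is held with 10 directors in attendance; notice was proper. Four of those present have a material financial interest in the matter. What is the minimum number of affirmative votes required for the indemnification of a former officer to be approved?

The indemnification of a former officer requires a majority of the disinterested directors present (10 − 4 = 6).
A majority of 6 is 4.

4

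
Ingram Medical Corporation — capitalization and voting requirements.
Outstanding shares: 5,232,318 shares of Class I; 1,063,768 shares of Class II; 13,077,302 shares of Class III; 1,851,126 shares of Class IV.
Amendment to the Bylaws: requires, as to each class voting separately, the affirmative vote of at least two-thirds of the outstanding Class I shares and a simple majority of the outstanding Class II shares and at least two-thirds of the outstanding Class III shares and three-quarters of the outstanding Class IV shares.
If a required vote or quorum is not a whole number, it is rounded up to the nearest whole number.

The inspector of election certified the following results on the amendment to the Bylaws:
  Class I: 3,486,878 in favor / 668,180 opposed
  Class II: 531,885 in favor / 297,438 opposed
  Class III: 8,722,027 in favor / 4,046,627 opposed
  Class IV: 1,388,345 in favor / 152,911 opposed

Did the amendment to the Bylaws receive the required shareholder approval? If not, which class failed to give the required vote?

Not approved — the Class I shares did not give the required vote.

Class I: 2/3 of 5232318 = 3488212; 3,488,212 required, 3,486,878 in favor — not approved.
Class II: a majority of 1063768 is 531885; 531,885 required, 531,885 in favor — approved.
Class III: 2/3 of 13077302 = 8718201.33, rounded up to 8718202; 8,718,202 required, 8,722,027 in favor — approved.
Class IV: 3/4 of 1851126 = 1388344.50, rounded up to 1388345; 1,388,345 required, 1,388,345 in favor — approved.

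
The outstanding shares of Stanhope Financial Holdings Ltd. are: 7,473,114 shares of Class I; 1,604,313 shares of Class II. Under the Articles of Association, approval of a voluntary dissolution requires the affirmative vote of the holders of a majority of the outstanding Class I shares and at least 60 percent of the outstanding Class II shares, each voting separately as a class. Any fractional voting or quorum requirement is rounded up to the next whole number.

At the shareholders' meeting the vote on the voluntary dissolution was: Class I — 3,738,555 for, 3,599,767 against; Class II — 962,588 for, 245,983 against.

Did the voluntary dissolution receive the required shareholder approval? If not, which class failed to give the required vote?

Approved — every class gave the required vote.

Class I: a majority of 7473114 is 3736558; 3,736,558 required, 3,738,555 in favor — approved.
Class II: 3/5 of 1604313 = 962587.80, rounded up to 962588; 962,588 required, 962,588 in favor — approved.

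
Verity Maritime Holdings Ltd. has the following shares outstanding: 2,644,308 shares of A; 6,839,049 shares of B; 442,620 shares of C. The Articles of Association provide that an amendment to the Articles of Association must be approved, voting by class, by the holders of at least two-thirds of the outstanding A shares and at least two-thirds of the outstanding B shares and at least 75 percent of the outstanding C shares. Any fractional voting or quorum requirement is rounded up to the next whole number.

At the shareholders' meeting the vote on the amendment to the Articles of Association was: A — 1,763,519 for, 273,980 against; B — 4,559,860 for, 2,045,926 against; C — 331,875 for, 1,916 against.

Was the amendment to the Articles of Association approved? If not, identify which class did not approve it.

Not approved — the C shares did not give the required vote.

A: 2/3 of 2644308 = 1762872; 1,762,872 required, 1,763,519 in favor — approved.
B: 2/3 of 6839049 = 4559366; 4,559,366 required, 4,559,860 in favor — approved.
C: 3/4 of 442620 = 331965; 331,965 required, 331,875 in favor — not approved.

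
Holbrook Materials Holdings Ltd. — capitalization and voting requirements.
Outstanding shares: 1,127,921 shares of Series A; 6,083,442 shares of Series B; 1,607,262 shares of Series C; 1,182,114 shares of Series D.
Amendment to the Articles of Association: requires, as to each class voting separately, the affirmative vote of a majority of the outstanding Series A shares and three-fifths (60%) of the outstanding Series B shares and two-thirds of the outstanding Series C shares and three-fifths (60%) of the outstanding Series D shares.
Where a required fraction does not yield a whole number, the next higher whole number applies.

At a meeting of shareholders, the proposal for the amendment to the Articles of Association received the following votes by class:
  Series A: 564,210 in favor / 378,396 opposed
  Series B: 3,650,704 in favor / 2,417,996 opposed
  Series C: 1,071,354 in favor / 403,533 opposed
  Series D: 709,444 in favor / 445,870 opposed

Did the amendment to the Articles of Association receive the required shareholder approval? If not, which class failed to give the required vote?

Not approved — the Series C shares did not give the required vote.

Series A: a majority of 1127921 is 563961; 563,961 required, 564,210 in favor — approved.
Series B: 3/5 of 6083442 = 3650065.20, rounded up to 3650066; 3,650,066 required, 3,650,704 in favor — approved.
Series C: 2/3 of 1607262 = 1071508; 1,071,508 required, 1,071,354 in favor — not approved.
Series D: 3/5 of 1182114 = 709268.40, rounded up to 709269; 709,269 required, 709,444 in favor — approved.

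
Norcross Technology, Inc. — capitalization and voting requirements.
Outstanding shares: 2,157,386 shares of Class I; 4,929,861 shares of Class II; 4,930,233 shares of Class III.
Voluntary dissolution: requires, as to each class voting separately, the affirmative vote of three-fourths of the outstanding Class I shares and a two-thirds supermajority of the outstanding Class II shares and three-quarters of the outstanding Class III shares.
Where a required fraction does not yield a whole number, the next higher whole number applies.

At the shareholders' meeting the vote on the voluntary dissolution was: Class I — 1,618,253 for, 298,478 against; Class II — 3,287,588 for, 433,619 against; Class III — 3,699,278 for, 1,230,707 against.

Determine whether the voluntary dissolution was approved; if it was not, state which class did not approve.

Class I: 3/4 of 2157386 = 1618039.50, rounded up to 1618040; 1,618,040 required, 1,618,253 in favor — approved.
Class II: 2/3 of 4929861 = 3286574; 3,286,574 required, 3,287,588 in favor — approved.
Class III: 3/4 of 4930233 = 3697674.75, rounded up to 3697675; 3,697,675 required, 3,699,278 in favor — approved.

Approved — every class gave the required vote.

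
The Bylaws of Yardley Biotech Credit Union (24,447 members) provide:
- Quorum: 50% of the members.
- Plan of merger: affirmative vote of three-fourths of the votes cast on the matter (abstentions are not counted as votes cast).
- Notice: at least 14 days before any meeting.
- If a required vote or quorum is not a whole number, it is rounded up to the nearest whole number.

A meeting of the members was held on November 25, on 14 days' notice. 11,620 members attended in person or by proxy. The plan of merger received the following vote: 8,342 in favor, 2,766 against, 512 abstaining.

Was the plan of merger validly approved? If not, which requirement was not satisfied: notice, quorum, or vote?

Invalid — quorum requirement not satisfied.

Notice: 14 days given; 14 required. Satisfied.
Quorum: 50% of 24,447 = 12,223.50, rounded up to 12,224; 11,620 present. Not satisfied.
Vote: requires three-fourths of the votes cast (11,620 − 512 abstaining = 11,108); 3/4 of 11108 = 8331, so 8,331 needed; 8,342 in favor. Satisfied.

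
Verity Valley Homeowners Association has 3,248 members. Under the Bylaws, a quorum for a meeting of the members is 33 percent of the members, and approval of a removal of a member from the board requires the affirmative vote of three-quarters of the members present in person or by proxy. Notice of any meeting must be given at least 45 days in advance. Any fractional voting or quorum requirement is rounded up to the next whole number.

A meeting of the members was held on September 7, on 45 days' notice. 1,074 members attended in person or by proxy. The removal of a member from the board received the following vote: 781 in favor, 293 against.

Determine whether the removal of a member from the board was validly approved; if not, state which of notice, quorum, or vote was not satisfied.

Notice: 45 days given; 45 required. Satisfied.
Quorum: 33% of 3,248 = 1,071.84, rounded up to 1,072; 1,074 present. Satisfied.
Vote: requires three-fourths of those present (1,074); 3/4 of 1074 = 805.50, rounded up to 806, so 806 needed; 781 in favor. Not satisfied.

Invalid — vote requirement not satisfied.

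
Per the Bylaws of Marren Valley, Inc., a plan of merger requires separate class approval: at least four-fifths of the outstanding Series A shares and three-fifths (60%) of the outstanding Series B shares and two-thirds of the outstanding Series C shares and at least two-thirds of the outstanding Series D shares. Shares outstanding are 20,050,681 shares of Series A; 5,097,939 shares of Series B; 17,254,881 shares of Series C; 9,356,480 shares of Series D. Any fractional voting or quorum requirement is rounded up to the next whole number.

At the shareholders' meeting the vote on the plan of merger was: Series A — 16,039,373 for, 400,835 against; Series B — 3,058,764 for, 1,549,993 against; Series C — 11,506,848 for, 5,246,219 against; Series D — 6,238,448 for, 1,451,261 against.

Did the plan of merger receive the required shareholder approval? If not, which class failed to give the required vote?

Series A: 4/5 of 20050681 = 16040544.80, rounded up to 16040545; 16,040,545 required, 16,039,373 in favor — not approved.
Series B: 3/5 of 5097939 = 3058763.40, rounded up to 3058764; 3,058,764 required, 3,058,764 in favor — approved.
Series C: 2/3 of 17254881 = 11503254; 11,503,254 required, 11,506,848 in favor — approved.
Series D: 2/3 of 9356480 = 6237653.33, rounded up to 6237654; 6,237,654 required, 6,238,448 in favor — approved.

Not approved — the Series A shares did not give the required vote.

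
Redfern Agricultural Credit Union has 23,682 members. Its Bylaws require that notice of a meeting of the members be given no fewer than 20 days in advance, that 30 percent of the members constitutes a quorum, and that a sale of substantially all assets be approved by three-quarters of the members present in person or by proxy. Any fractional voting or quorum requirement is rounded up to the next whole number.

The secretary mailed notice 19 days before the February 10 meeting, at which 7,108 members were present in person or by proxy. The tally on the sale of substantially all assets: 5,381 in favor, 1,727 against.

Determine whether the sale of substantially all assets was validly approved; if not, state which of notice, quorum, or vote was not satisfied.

Notice: 19 days given; 20 required. Not satisfied.
Quorum: 30% of 23,682 = 7,104.60, rounded up to 7,105; 7,108 present. Satisfied.
Vote: requires three-fourths of those present (7,108); 3/4 of 7108 = 5331, so 5,331 needed; 5,381 in favor. Satisfied.

Invalid — notice requirement not satisfied.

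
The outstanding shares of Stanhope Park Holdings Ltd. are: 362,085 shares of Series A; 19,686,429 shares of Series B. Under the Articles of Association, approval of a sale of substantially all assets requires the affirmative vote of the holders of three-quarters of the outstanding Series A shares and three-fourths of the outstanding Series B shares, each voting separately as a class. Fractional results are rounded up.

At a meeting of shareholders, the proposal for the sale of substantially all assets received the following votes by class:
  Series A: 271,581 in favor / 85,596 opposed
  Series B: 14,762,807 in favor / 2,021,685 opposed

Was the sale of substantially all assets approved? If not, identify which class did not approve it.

Not approved — the Series B shares did not give the required vote.

Series A: 3/4 of 362085 = 271563.75, rounded up to 271564; 271,564 required, 271,581 in favor — approved.
Series B: 3/4 of 19686429 = 14764821.75, rounded up to 14764822; 14,764,822 required, 14,762,807 in favor — not approved.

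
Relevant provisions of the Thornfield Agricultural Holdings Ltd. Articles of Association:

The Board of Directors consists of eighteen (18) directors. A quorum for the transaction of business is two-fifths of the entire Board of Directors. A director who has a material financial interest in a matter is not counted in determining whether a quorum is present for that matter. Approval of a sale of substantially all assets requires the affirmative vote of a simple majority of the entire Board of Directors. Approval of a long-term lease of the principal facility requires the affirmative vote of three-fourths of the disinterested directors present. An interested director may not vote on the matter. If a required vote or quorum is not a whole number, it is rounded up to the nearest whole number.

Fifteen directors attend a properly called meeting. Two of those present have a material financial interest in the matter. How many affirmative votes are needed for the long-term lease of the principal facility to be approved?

10

The long-term lease of the principal facility requires three-fourths of the disinterested directors present (15 − 2 = 13).
3/4 of 13 = 9.75, rounded up to 10.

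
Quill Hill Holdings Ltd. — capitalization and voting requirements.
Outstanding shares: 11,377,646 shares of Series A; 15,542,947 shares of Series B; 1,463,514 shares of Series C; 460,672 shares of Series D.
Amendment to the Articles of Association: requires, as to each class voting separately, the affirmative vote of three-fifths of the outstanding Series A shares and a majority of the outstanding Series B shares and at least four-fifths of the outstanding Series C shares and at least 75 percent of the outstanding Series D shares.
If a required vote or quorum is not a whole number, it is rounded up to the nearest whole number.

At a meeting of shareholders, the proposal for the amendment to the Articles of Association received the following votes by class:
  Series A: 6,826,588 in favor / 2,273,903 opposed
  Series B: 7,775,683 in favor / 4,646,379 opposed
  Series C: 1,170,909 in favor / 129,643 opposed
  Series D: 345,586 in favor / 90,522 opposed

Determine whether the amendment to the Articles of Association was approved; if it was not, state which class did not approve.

Approved — every class gave the required vote.

Series A: 3/5 of 11377646 = 6826587.60, rounded up to 6826588; 6,826,588 required, 6,826,588 in favor — approved.
Series B: a majority of 15542947 is 7771474; 7,771,474 required, 7,775,683 in favor — approved.
Series C: 4/5 of 1463514 = 1170811.20, rounded up to 1170812; 1,170,812 required, 1,170,909 in favor — approved.
Series D: 3/4 of 460672 = 345504; 345,504 required, 345,586 in favor — approved.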